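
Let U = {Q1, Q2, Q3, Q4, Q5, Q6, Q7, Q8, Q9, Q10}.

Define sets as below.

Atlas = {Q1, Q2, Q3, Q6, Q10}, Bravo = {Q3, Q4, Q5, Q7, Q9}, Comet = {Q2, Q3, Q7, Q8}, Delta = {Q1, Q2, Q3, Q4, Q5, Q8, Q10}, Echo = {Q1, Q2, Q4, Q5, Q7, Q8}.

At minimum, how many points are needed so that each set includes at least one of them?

Take H = {Q3, Q5}. Each listed set contains at least one of these, so H is a hitting set of size 2.
No single point lies in every set, so at least 2 are needed and 2 is optimal.

2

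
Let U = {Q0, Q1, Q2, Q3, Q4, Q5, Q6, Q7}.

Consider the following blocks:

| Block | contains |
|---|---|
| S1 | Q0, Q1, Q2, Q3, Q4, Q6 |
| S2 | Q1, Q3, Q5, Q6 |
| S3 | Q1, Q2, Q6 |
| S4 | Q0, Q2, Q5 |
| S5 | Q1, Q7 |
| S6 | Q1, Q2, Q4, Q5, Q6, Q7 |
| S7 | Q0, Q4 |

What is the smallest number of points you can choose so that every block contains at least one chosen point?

The 2 points {Q0, Q1} hit every block.
The blocks S2, S7 are pairwise disjoint, so any hitting set needs a separate point for each — at least 2. Hence 2 is optimal.

2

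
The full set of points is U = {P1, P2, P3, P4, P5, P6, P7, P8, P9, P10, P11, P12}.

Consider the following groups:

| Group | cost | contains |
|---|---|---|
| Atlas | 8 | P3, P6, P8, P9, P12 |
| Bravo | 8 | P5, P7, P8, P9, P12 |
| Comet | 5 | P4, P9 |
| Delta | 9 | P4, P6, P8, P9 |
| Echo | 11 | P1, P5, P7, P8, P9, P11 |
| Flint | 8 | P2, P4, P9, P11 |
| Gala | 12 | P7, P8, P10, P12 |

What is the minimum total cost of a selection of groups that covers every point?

Atlas, Echo, Flint, Gala together cover every point (Atlas ∪ Echo ∪ Flint ∪ Gala = {P1, P2, P3, P4, P5, P6, P7, P8, P9, P10, P11, P12}); total cost 8 + 11 + 8 + 12 = 39.
No covering selection has total cost below 39.

39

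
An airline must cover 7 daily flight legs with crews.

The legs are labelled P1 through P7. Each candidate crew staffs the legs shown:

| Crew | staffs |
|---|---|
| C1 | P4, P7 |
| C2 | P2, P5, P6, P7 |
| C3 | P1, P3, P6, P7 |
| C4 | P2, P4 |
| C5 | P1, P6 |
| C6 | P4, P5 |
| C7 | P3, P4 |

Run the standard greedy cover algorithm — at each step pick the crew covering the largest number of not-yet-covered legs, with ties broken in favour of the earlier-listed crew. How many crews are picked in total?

3

Greedy: pick C2 (covers 4 new) → pick C3 (covers 2 new) → pick C1 (covers 1 new). Total picks: 3.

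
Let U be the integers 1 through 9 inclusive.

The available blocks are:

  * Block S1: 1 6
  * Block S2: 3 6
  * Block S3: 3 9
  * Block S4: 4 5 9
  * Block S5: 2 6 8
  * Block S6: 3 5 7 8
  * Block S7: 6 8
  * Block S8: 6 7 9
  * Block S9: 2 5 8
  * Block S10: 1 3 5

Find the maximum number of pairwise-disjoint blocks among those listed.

3

S1, S3, S9 are pairwise disjoint (S1={1,6}; S3={3,9}; S9={2,5,8}).
Every remaining block overlaps one of these, and no 4 of the listed blocks are pairwise disjoint, so 3 is the maximum.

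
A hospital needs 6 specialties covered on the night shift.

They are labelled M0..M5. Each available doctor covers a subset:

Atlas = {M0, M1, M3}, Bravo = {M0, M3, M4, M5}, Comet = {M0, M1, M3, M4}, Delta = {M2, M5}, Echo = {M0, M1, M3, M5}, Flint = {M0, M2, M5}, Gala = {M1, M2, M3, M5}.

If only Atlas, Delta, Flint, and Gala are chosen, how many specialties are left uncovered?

Union of Atlas, Delta, Flint, Gala = {M0, M1, M2, M3, M5}.
Not covered: M4 — 1 specialty.

1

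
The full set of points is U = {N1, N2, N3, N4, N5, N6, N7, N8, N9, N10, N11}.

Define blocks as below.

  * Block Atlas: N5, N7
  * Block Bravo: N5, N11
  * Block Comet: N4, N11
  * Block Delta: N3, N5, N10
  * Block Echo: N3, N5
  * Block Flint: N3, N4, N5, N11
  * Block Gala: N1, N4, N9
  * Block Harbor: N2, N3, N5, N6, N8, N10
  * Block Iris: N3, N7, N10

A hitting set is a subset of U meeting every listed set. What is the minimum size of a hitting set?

3

Take H = {N3, N4, N5}. Each listed block contains at least one of these, so H is a hitting set of size 3.
The blocks Bravo, Gala, Iris are pairwise disjoint, so any hitting set needs a separate point for each — at least 3. Hence 3 is optimal.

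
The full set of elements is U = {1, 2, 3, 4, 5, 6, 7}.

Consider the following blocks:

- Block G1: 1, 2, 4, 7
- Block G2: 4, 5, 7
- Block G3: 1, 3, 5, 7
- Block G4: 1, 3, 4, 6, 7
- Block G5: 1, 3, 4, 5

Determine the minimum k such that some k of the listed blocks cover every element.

G1, G3, and G4 cover everything between them: the union {1, 2, 3, 4, 5, 6, 7} is all of U.
Only G1 contains 2, so G1 is forced; the remaining 3 elements need at least 2 more blocks (each remaining block adds at most 2) — so at least 3 blocks are needed, and 3 is optimal.

3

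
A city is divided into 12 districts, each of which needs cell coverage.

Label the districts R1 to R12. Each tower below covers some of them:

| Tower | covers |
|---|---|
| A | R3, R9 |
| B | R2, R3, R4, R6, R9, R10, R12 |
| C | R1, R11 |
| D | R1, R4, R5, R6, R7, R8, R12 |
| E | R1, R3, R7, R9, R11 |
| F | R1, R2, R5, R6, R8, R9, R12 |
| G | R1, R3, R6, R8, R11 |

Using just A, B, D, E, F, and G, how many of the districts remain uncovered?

Union of A, B, D, E, F, G = {R1, R2, R3, R4, R5, R6, R7, R8, R9, R10, R11, R12} — that's every district, so 0 are uncovered.

0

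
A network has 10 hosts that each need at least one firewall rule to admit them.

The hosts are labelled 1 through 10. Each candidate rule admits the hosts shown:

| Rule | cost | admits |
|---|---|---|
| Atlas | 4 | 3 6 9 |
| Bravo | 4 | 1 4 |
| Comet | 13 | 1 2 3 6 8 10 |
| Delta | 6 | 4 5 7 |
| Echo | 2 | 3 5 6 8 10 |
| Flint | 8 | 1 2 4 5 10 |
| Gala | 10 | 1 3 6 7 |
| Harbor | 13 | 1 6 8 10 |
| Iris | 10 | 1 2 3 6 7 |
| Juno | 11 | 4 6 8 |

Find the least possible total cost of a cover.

Atlas, Delta, Echo, Flint together cover every host (Atlas ∪ Delta ∪ Echo ∪ Flint = {1, 2, 3, 4, 5, 6, 7, 8, 9, 10}); total cost 4 + 6 + 2 + 8 = 20.
No covering selection has total cost below 20.

20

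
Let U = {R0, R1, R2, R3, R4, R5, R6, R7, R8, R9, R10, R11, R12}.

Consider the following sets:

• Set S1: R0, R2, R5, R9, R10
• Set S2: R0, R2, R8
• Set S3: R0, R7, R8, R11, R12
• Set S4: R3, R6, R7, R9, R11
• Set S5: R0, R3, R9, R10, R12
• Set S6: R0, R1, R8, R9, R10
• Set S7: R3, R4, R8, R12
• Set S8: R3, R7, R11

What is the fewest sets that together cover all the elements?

4

S1 and S4 and S6 and S7 together: S1 ∪ S4 ∪ S6 ∪ S7 = {R0, R1, R2, R3, R4, R5, R6, R7, R8, R9, R10, R11, R12} — every element is covered.
No 3 of the 8 sets cover everything (all 56 combinations miss at least one element), so 4 is optimal.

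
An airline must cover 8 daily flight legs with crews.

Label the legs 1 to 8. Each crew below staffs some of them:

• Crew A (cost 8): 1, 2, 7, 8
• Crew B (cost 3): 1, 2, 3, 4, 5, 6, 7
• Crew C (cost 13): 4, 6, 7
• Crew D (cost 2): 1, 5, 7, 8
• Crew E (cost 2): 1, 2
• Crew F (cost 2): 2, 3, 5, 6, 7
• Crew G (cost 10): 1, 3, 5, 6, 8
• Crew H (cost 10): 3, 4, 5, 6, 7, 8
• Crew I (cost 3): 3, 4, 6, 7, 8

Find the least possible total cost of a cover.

5

B, D together cover every leg (B ∪ D = {1, 2, 3, 4, 5, 6, 7, 8}); total cost 3 + 2 = 5.
The greedy pick F, D, B costs 7; no covering selection beats 5.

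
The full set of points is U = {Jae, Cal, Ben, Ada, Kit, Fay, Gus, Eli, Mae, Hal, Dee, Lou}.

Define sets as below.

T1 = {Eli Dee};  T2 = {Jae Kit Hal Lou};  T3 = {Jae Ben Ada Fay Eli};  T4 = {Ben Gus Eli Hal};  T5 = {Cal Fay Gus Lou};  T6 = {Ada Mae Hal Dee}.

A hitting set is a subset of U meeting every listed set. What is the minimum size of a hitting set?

3

H = {Ben, Dee, Lou} meets every set (each contains at least one member of H), and |H| = 3.
No choice of 2 points meets every set, so 3 is the minimum.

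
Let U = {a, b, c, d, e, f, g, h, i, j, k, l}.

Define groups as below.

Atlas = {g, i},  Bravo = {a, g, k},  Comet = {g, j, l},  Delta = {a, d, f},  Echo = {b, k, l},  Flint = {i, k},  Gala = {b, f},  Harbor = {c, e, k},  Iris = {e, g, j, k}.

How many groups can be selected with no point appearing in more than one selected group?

3

Atlas, Delta, Harbor are pairwise disjoint (Atlas={g,i}; Delta={a,d,f}; Harbor={c,e,k}).
Every remaining group overlaps one of these, and no 4 of the listed groups are pairwise disjoint, so 3 is the maximum.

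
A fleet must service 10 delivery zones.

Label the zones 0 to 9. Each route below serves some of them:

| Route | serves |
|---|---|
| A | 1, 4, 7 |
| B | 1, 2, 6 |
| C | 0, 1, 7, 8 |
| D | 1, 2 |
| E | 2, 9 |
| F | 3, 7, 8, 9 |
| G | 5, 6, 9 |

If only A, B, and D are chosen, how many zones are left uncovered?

Union of A, B, D = {1, 2, 4, 6, 7}.
Not covered: 0, 3, 5, 8, 9 — 5 zones.

5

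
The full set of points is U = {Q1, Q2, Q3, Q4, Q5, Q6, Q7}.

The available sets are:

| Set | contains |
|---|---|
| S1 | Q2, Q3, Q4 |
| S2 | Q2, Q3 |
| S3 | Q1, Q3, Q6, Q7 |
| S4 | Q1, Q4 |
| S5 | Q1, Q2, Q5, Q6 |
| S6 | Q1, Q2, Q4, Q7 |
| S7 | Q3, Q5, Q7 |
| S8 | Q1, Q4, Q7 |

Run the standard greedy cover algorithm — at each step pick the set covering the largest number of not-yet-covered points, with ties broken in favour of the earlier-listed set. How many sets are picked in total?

3

Greedy: pick S3 (covers 4 new) → pick S1 (covers 2 new) → pick S5 (covers 1 new). Total picks: 3.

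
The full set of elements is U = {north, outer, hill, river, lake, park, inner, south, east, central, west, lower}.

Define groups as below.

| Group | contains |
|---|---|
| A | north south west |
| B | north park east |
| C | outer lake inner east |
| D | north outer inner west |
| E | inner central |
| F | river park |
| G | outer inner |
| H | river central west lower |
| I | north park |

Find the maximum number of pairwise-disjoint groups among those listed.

3

C, H, I are pairwise disjoint (C={outer,lake,inner,east}; H={river,central,west,lower}; I={north,park}).
Every remaining group overlaps one of these, and no 4 of the listed groups are pairwise disjoint, so 3 is the maximum.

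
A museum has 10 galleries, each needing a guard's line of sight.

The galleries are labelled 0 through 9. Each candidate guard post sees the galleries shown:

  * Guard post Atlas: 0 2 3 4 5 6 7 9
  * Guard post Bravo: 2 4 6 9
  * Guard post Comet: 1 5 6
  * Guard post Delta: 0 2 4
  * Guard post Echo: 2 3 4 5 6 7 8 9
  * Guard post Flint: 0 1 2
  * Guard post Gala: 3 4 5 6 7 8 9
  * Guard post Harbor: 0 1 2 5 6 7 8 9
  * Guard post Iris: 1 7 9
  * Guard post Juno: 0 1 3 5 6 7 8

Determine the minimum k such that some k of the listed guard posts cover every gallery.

2

Echo and Flint together: Echo ∪ Flint = {0, 1, 2, 3, 4, 5, 6, 7, 8, 9} — every gallery is covered.
No single guard post has all 10 galleries (the largest, Atlas, has 8), so 2 is optimal.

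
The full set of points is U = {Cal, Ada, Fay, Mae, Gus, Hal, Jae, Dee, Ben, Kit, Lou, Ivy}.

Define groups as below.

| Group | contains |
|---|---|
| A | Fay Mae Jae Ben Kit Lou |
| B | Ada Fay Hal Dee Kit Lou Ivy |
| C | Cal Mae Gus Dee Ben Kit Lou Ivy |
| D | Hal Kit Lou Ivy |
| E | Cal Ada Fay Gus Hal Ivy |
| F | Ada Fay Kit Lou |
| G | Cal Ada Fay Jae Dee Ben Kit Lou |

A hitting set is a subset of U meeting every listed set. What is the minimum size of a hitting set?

2

H = {Fay, Kit} meets every group (each contains at least one member of H), and |H| = 2.
No single point lies in every group, so at least 2 are needed and 2 is optimal.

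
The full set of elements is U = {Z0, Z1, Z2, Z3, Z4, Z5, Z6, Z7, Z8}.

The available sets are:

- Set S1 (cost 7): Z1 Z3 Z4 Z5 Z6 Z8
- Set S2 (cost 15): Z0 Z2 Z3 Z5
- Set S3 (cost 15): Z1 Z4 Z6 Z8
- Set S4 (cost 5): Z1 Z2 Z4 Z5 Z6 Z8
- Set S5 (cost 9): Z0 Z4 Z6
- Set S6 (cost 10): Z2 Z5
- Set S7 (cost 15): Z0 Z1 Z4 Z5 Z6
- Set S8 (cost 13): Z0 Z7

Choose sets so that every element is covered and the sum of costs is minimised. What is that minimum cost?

25

S1, S4, S8 together cover every element (S1 ∪ S4 ∪ S8 = {Z0, Z1, Z2, Z3, Z4, Z5, Z6, Z7, Z8}); total cost 7 + 5 + 13 = 25.
No covering selection has total cost below 25.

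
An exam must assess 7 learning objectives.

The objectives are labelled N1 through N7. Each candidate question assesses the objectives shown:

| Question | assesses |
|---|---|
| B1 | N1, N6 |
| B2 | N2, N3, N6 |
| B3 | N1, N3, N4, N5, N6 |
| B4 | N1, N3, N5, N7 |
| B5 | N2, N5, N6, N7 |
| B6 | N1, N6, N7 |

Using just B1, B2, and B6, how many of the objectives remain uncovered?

2

Union of B1, B2, B6 = {N1, N2, N3, N6, N7}.
Not covered: N4, N5 — 2 objectives.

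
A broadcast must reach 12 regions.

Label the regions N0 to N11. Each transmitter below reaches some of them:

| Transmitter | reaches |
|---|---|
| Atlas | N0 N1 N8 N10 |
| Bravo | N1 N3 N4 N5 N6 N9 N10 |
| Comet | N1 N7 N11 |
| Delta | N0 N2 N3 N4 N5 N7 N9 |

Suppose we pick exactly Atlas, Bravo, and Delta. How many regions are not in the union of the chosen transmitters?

Union of Atlas, Bravo, Delta = {N0, N1, N2, N3, N4, N5, N6, N7, N8, N9, N10}.
Not covered: N11 — 1 region.

1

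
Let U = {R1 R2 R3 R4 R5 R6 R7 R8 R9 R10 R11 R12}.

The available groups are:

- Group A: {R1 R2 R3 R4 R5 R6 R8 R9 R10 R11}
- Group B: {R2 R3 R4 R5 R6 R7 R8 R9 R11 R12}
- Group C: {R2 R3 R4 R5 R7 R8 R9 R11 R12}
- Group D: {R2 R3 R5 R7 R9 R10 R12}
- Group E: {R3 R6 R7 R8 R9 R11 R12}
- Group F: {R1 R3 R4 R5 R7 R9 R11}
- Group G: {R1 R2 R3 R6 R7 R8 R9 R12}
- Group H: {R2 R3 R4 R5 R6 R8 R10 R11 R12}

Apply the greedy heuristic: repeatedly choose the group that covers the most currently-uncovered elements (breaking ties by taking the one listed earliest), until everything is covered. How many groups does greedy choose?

Greedy: pick A (covers 10 new) → pick B (covers 2 new). Total picks: 2.

2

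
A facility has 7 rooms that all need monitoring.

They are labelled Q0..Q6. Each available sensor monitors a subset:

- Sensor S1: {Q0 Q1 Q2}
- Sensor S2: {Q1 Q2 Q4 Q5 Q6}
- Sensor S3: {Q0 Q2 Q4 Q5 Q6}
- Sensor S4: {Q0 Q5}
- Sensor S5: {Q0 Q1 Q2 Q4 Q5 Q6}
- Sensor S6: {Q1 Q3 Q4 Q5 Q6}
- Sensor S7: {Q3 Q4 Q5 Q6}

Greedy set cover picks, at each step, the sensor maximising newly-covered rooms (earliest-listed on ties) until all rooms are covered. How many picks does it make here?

Greedy: pick S5 (covers 6 new) → pick S6 (covers 1 new). Total picks: 2.

2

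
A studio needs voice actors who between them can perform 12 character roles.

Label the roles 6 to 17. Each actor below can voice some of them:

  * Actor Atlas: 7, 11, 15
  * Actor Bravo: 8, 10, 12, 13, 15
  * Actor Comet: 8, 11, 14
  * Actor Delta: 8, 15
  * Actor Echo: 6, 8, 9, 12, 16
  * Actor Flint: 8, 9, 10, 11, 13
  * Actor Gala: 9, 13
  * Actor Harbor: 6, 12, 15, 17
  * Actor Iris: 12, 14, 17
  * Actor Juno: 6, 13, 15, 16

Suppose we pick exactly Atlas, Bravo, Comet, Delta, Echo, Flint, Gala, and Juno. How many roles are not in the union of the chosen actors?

1

Union of Atlas, Bravo, Comet, Delta, Echo, Flint, Gala, Juno = {6, 7, 8, 9, 10, 11, 12, 13, 14, 15, 16}.
Not covered: 17 — 1 role.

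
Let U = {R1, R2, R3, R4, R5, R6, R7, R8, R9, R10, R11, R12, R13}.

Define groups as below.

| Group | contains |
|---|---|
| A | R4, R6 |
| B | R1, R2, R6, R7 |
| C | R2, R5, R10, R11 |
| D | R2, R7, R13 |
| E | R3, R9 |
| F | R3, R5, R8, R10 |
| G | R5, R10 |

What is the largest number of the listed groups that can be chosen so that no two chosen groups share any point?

A, D, E, G are pairwise disjoint (A={R4,R6}; D={R2,R7,R13}; E={R3,R9}; G={R5,R10}).
Every remaining group overlaps one of these, and no 5 of the listed groups are pairwise disjoint, so 4 is the maximum.

4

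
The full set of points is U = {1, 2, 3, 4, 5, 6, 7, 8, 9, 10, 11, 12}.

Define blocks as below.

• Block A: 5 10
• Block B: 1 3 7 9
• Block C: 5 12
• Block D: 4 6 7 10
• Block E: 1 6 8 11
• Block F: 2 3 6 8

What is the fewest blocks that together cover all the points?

5

B and C and D and E and F together: B ∪ C ∪ D ∪ E ∪ F = {1, 2, 3, 4, 5, 6, 7, 8, 9, 10, 11, 12} — every point is covered.
No 4 of the 6 blocks cover everything (all 15 combinations miss at least one point), so 5 is optimal.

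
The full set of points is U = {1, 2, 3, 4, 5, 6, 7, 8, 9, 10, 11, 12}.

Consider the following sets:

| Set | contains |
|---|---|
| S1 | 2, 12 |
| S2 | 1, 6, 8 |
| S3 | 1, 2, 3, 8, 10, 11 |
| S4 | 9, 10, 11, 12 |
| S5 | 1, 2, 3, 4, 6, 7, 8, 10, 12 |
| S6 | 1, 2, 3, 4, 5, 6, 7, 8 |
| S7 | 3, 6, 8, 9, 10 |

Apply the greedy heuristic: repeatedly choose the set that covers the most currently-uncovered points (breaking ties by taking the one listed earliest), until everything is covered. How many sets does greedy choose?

3

Greedy: pick S5 (covers 9 new) → pick S4 (covers 2 new) → pick S6 (covers 1 new). Total picks: 3.
(The true minimum cover uses only 2 sets, so greedy is not optimal here.)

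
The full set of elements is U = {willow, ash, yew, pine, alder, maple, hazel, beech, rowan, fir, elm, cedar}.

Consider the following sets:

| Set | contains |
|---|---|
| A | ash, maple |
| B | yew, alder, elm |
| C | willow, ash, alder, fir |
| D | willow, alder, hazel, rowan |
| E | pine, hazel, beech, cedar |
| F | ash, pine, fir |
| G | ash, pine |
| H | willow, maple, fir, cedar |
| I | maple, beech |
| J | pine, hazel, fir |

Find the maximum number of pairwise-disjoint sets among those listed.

A, B, J are pairwise disjoint (A={ash,maple}; B={yew,alder,elm}; J={pine,hazel,fir}).
Every remaining set overlaps one of these, and no 4 of the listed sets are pairwise disjoint, so 3 is the maximum.

3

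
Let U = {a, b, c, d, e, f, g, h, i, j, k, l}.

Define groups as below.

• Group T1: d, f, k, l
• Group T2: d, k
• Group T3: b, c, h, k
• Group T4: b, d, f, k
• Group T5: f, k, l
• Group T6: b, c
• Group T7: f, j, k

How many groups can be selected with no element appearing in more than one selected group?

2

T6, T7 are pairwise disjoint (T6={b,c}; T7={f,j,k}).
Every remaining group overlaps one of these, and no 3 of the listed groups are pairwise disjoint, so 2 is the maximum.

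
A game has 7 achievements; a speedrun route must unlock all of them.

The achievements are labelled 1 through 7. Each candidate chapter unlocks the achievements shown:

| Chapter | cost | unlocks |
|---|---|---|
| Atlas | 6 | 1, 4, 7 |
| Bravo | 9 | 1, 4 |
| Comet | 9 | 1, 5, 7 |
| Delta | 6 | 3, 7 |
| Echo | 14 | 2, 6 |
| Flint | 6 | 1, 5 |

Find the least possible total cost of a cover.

32

Atlas, Delta, Echo, Flint together cover every achievement (Atlas ∪ Delta ∪ Echo ∪ Flint = {1, 2, 3, 4, 5, 6, 7}); total cost 6 + 6 + 14 + 6 = 32.
No covering selection has total cost below 32.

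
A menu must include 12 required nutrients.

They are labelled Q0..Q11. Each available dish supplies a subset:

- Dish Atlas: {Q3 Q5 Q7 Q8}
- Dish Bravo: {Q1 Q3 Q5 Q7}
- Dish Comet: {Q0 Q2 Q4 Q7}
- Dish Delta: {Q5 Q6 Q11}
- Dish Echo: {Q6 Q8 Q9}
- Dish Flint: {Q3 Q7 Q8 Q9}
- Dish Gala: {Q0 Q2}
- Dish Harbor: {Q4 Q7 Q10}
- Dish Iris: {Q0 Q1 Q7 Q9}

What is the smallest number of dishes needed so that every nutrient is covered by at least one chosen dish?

Bravo and Delta and Echo and Gala and Harbor together: Bravo ∪ Delta ∪ Echo ∪ Gala ∪ Harbor = {Q0, Q1, Q2, Q3, Q4, Q5, Q6, Q7, Q8, Q9, Q10, Q11} — every nutrient is covered.
No 4 of the 9 dishes cover everything (all 126 combinations miss at least one nutrient), so 5 is optimal.

5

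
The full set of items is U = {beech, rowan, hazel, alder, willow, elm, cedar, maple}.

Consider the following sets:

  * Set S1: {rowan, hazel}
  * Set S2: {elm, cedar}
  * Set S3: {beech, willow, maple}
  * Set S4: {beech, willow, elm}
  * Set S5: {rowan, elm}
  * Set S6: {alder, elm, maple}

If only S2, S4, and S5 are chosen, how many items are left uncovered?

Union of S2, S4, S5 = {beech, rowan, willow, elm, cedar}.
Not covered: hazel, alder, maple — 3 items.

3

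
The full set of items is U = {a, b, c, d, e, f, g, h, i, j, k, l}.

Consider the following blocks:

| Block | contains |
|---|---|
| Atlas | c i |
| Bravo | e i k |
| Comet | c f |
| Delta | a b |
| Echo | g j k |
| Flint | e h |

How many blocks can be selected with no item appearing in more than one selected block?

Atlas, Delta, Echo, Flint are pairwise disjoint (Atlas={c,i}; Delta={a,b}; Echo={g,j,k}; Flint={e,h}).
Every remaining block overlaps one of these, and no 5 of the listed blocks are pairwise disjoint, so 4 is the maximum.

4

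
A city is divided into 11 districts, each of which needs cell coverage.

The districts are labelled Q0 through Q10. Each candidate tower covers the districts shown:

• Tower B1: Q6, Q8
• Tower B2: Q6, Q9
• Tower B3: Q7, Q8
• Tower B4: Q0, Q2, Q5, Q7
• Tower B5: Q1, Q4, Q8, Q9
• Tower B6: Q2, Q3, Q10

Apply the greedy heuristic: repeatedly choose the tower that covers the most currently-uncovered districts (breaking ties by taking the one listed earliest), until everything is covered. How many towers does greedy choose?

4

Greedy: pick B4 (covers 4 new) → pick B5 (covers 4 new) → pick B6 (covers 2 new) → pick B1 (covers 1 new). Total picks: 4.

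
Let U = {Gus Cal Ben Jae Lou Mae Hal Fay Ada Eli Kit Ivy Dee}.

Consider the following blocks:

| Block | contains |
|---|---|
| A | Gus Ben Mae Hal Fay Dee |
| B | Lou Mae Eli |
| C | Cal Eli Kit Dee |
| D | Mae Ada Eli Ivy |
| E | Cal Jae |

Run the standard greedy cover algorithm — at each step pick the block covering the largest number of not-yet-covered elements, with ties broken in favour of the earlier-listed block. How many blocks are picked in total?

Greedy: pick A (covers 6 new) → pick C (covers 3 new) → pick D (covers 2 new) → pick B (covers 1 new) → pick E (covers 1 new). Total picks: 5.

5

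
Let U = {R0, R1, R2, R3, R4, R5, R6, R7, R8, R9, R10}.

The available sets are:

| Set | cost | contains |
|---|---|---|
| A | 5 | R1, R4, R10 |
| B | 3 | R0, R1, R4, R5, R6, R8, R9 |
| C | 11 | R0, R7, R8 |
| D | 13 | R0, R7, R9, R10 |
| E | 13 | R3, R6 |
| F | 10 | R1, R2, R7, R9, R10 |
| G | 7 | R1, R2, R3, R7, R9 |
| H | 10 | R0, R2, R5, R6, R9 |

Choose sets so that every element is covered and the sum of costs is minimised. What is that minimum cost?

A, B, G together cover every element (A ∪ B ∪ G = {R0, R1, R2, R3, R4, R5, R6, R7, R8, R9, R10}); total cost 5 + 3 + 7 = 15.
No covering selection has total cost below 15.

15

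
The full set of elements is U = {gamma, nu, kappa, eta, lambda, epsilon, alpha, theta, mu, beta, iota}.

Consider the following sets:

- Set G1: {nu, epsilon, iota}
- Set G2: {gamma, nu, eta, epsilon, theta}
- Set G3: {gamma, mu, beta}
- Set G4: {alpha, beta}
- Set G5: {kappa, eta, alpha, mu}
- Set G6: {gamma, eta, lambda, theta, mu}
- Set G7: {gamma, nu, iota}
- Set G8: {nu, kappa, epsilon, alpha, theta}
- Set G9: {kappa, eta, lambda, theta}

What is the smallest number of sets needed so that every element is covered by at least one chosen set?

G1 and G3 and G8 and G9 together: G1 ∪ G3 ∪ G8 ∪ G9 = {gamma, nu, kappa, eta, lambda, epsilon, alpha, theta, mu, beta, iota} — every element is covered.
No 3 of the 9 sets cover everything (all 84 combinations miss at least one element), so 4 is optimal.

4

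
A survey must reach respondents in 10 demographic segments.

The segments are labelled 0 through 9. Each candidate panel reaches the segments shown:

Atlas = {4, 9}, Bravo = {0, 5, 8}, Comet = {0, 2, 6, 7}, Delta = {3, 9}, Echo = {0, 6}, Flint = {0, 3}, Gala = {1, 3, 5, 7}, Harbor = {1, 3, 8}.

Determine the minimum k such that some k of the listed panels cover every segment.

Atlas and Bravo and Comet and Harbor together: Atlas ∪ Bravo ∪ Comet ∪ Harbor = {0, 1, 2, 3, 4, 5, 6, 7, 8, 9} — every segment is covered.
No 3 of the 8 panels cover everything (all 56 combinations miss at least one segment), so 4 is optimal.

4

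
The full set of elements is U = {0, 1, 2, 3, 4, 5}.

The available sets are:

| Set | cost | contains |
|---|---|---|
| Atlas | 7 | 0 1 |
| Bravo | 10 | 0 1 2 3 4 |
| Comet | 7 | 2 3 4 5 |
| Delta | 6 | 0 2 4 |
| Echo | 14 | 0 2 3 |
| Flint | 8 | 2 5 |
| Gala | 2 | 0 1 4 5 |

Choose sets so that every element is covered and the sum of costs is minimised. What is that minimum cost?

Comet, Gala together cover every element (Comet ∪ Gala = {0, 1, 2, 3, 4, 5}); total cost 7 + 2 = 9.
No covering selection has total cost below 9.

9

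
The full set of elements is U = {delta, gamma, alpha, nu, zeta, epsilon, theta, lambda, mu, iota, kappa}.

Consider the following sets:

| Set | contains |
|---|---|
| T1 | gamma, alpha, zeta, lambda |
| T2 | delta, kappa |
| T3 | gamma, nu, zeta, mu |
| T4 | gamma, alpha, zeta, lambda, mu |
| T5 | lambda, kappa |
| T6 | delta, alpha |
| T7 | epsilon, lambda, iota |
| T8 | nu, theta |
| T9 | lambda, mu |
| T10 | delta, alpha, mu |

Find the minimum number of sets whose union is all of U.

4

Take {T2, T4, T7, T8}. Their union is {delta, gamma, alpha, nu, zeta, epsilon, theta, lambda, mu, iota, kappa}, which is all 11 elements.
No 3 of the 10 sets cover everything (all 120 combinations miss at least one element), so 4 is optimal.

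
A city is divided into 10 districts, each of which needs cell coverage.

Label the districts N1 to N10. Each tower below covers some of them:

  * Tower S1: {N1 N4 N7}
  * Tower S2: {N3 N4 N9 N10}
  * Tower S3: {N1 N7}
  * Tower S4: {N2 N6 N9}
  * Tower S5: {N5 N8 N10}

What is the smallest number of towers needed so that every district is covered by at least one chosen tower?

4

Take {S2, S3, S4, S5}. Their union is {N1, N2, N3, N4, N5, N6, N7, N8, N9, N10}, which is all 10 districts.
Only S4 contains N2, so S4 is forced; the remaining 7 districts need at least 3 more towers (each remaining tower adds at most 3) — so at least 4 towers are needed, and 4 is optimal.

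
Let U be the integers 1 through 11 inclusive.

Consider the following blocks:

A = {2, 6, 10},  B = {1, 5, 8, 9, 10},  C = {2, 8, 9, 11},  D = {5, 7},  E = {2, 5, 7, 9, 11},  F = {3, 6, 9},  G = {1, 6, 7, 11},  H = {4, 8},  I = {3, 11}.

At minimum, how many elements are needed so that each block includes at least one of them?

4

T = {4, 5, 6, 11} meets every block (each contains at least one member of T), and |T| = 4.
The blocks A, D, H, I are pairwise disjoint, so any hitting set needs a separate element for each — at least 4. Hence 4 is optimal.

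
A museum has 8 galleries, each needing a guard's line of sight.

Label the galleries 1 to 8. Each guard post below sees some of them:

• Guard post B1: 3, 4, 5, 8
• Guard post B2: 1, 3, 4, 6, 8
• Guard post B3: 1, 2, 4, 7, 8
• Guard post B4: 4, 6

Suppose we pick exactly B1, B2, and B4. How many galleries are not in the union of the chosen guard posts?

Union of B1, B2, B4 = {1, 3, 4, 5, 6, 8}.
Not covered: 2, 7 — 2 galleries.

2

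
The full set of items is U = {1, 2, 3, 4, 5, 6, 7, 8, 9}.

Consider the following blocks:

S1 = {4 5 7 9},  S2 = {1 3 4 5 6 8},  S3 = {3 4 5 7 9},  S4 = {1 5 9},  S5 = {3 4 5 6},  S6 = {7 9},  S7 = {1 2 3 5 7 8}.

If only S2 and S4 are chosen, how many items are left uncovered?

2

Union of S2, S4 = {1, 3, 4, 5, 6, 8, 9}.
Not covered: 2, 7 — 2 items.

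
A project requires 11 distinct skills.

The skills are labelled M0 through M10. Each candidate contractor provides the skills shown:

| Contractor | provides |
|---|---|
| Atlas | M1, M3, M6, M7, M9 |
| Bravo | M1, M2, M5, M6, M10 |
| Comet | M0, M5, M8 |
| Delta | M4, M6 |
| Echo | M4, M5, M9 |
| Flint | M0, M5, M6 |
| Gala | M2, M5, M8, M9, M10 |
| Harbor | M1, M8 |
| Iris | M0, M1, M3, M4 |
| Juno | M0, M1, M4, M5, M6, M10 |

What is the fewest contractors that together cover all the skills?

3

Atlas and Gala and Iris together: Atlas ∪ Gala ∪ Iris = {M0, M1, M2, M3, M4, M5, M6, M7, M8, M9, M10} — every skill is covered.
Only Atlas contains M7, so Atlas is forced; the remaining 6 skills need at least 2 more contractors (each remaining contractor adds at most 4) — so at least 3 contractors are needed, and 3 is optimal.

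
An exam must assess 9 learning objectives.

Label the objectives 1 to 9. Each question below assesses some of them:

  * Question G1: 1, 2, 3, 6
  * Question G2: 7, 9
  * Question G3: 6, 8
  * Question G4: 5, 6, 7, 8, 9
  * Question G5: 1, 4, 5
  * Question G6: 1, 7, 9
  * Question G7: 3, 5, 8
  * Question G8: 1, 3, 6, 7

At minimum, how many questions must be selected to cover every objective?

Take {G1, G4, G5}. Their union is {1, 2, 3, 4, 5, 6, 7, 8, 9}, which is all 9 objectives.
Only G1 contains 2, so G1 is forced; the remaining 5 objectives need at least 2 more questions (each remaining question adds at most 4) — so at least 3 questions are needed, and 3 is optimal.

3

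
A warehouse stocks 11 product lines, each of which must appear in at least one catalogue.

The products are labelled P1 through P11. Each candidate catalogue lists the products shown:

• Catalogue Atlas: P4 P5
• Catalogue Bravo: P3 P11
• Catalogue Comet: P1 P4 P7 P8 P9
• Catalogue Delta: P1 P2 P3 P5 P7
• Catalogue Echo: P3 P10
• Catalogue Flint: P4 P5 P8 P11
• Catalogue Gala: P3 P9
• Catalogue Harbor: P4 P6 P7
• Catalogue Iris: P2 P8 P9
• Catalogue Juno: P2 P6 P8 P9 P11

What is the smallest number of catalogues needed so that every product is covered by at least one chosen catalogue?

Delta and Echo and Flint and Juno together: Delta ∪ Echo ∪ Flint ∪ Juno = {P1, P2, P3, P4, P5, P6, P7, P8, P9, P10, P11} — every product is covered.
No 3 of the 10 catalogues cover everything (all 120 combinations miss at least one product), so 4 is optimal.

4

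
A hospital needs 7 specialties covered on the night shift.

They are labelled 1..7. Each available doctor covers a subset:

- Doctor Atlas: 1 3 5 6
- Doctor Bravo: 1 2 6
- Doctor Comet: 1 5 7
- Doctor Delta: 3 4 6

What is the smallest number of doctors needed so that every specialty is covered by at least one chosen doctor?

3

Bravo and Comet and Delta together: Bravo ∪ Comet ∪ Delta = {1, 2, 3, 4, 5, 6, 7} — every specialty is covered.
Only Bravo contains 2, so Bravo is forced; the remaining 4 specialties need at least 2 more doctors (each remaining doctor adds at most 2) — so at least 3 doctors are needed, and 3 is optimal.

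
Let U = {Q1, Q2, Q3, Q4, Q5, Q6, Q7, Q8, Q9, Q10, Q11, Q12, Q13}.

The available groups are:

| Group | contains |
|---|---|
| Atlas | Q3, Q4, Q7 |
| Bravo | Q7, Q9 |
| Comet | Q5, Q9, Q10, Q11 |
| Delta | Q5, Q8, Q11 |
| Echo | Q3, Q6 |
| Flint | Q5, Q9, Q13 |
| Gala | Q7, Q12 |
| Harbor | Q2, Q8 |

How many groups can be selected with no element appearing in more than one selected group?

Comet, Echo, Gala, Harbor are pairwise disjoint (Comet={Q5,Q9,Q10,Q11}; Echo={Q3,Q6}; Gala={Q7,Q12}; Harbor={Q2,Q8}).
Every remaining group overlaps one of these, and no 5 of the listed groups are pairwise disjoint, so 4 is the maximum.

4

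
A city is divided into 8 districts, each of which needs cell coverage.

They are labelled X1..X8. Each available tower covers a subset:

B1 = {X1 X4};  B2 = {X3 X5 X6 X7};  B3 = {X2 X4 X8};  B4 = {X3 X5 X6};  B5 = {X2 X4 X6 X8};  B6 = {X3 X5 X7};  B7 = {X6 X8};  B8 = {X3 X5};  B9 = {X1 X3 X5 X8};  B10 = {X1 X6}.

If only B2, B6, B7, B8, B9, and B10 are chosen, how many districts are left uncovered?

Union of B2, B6, B7, B8, B9, B10 = {X1, X3, X5, X6, X7, X8}.
Not covered: X2, X4 — 2 districts.

2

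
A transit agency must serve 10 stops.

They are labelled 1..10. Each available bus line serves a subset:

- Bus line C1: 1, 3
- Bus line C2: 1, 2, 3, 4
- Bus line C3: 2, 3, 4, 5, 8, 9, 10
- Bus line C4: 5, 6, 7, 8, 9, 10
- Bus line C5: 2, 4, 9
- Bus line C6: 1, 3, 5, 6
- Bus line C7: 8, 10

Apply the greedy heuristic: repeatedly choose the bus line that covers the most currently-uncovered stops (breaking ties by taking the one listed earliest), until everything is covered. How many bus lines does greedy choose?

Greedy: pick C3 (covers 7 new) → pick C4 (covers 2 new) → pick C1 (covers 1 new). Total picks: 3.
(The true minimum cover uses only 2 bus lines, so greedy is not optimal here.)

3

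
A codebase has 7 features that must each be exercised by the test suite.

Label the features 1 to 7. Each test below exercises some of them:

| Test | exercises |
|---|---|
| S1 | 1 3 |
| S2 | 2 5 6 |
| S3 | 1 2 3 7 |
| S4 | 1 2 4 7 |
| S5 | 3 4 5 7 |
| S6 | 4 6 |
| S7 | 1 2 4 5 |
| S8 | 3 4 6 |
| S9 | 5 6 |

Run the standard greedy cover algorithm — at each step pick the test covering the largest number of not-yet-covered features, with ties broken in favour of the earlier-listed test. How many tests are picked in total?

3

Greedy: pick S3 (covers 4 new) → pick S2 (covers 2 new) → pick S4 (covers 1 new). Total picks: 3.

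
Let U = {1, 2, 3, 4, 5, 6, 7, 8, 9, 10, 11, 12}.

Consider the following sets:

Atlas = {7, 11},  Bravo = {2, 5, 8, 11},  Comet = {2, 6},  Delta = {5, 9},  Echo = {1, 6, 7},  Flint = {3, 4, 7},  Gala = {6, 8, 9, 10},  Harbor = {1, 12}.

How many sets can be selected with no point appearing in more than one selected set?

Comet, Delta, Flint, Harbor are pairwise disjoint (Comet={2,6}; Delta={5,9}; Flint={3,4,7}; Harbor={1,12}).
Every remaining set overlaps one of these, and no 5 of the listed sets are pairwise disjoint, so 4 is the maximum.

4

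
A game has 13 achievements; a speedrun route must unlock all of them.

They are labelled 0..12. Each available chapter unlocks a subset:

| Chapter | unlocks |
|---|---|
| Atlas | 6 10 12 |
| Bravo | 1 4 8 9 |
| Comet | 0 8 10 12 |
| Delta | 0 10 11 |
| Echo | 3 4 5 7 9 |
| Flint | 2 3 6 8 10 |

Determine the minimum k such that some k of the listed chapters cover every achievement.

5

Take {Atlas, Bravo, Delta, Echo, Flint}. Their union is {0, 1, 2, 3, 4, 5, 6, 7, 8, 9, 10, 11, 12}, which is all 13 achievements.
No 4 of the 6 chapters cover everything (all 15 combinations miss at least one achievement), so 5 is optimal.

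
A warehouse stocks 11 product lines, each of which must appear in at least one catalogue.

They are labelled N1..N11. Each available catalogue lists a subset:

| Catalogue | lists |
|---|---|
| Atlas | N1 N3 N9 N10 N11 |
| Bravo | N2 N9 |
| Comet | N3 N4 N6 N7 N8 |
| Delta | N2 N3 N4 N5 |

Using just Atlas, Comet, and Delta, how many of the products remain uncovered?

0

Union of Atlas, Comet, Delta = {N1, N2, N3, N4, N5, N6, N7, N8, N9, N10, N11} — that's every product, so 0 are uncovered.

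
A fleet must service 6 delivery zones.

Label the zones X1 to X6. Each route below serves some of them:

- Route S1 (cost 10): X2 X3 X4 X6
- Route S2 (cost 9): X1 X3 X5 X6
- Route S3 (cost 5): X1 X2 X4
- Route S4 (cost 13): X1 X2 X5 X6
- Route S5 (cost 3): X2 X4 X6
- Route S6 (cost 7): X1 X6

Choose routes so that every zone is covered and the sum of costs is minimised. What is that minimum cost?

S2, S5 together cover every zone (S2 ∪ S5 = {X1, X2, X3, X4, X5, X6}); total cost 9 + 3 = 12.
No covering selection has total cost below 12.

12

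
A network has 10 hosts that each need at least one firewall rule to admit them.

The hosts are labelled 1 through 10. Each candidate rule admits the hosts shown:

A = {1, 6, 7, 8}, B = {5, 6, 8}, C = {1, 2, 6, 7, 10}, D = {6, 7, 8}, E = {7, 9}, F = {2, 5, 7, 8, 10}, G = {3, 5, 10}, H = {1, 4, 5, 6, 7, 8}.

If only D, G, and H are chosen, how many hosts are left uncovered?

Union of D, G, H = {1, 3, 4, 5, 6, 7, 8, 10}.
Not covered: 2, 9 — 2 hosts.

2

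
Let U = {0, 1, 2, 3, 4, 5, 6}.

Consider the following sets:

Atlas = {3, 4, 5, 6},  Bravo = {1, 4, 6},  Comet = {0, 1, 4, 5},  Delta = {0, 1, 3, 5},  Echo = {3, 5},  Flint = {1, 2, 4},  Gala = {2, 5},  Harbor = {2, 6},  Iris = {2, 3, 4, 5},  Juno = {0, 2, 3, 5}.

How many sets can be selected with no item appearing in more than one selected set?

Delta, Harbor are pairwise disjoint (Delta={0,1,3,5}; Harbor={2,6}).
Every remaining set overlaps one of these, and no 3 of the listed sets are pairwise disjoint, so 2 is the maximum.

2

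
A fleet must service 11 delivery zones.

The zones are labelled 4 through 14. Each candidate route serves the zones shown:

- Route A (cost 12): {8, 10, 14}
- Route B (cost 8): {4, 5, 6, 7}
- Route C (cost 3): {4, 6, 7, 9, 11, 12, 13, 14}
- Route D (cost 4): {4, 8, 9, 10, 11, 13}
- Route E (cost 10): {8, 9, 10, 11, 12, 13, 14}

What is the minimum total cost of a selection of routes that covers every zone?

B, C, D together cover every zone (B ∪ C ∪ D = {4, 5, 6, 7, 8, 9, 10, 11, 12, 13, 14}); total cost 8 + 3 + 4 = 15.
No covering selection has total cost below 15.

15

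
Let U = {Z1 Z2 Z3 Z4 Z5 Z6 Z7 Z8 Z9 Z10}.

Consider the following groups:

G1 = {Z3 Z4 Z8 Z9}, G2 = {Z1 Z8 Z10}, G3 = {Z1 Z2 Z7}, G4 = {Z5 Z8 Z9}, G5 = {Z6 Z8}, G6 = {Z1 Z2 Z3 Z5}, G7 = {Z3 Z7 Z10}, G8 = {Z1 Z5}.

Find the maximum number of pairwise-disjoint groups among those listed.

G5, G7, G8 are pairwise disjoint (G5={Z6,Z8}; G7={Z3,Z7,Z10}; G8={Z1,Z5}).
Every remaining group overlaps one of these, and no 4 of the listed groups are pairwise disjoint, so 3 is the maximum.

3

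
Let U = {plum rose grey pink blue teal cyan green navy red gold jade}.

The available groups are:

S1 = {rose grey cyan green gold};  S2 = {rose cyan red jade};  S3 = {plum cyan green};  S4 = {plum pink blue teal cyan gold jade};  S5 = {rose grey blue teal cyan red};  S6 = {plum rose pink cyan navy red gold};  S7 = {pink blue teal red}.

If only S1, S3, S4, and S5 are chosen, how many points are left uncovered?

Union of S1, S3, S4, S5 = {plum, rose, grey, pink, blue, teal, cyan, green, red, gold, jade}.
Not covered: navy — 1 point.

1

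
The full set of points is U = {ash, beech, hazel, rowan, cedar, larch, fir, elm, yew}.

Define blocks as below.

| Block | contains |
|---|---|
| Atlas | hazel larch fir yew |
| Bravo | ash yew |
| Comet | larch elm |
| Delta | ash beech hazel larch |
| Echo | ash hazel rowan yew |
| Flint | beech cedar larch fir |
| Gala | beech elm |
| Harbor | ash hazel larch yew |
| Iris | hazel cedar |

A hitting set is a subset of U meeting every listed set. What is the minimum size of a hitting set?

H = {ash, hazel, fir, elm} meets every block (each contains at least one member of H), and |H| = 4.
No choice of 3 points meets every block, so 4 is the minimum.

4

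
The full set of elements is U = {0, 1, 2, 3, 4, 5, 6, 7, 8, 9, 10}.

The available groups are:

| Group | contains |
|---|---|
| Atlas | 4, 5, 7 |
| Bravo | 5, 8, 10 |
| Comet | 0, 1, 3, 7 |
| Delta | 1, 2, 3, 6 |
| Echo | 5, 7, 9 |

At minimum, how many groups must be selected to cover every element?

5

Atlas, Bravo, Comet, Delta, and Echo cover everything between them: the union {0, 1, 2, 3, 4, 5, 6, 7, 8, 9, 10} is all of U.
No 4 of the 5 groups cover everything (all 5 combinations miss at least one element), so 5 is optimal.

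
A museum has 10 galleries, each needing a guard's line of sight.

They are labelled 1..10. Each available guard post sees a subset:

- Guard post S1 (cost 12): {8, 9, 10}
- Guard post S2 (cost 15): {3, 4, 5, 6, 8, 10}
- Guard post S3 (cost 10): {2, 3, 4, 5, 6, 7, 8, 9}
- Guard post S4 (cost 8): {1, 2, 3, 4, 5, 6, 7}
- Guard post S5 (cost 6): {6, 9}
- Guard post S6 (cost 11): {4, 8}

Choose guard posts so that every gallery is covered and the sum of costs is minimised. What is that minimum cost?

20

S1, S4 together cover every gallery (S1 ∪ S4 = {1, 2, 3, 4, 5, 6, 7, 8, 9, 10}); total cost 12 + 8 = 20.
No covering selection has total cost below 20.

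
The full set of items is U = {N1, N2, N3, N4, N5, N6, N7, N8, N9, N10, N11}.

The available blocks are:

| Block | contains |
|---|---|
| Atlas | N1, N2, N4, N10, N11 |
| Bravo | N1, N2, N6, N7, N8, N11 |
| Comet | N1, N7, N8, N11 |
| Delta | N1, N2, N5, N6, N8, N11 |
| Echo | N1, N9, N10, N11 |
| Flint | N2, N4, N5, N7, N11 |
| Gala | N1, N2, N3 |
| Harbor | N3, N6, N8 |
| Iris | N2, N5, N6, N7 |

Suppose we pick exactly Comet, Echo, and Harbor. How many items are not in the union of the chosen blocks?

3

Union of Comet, Echo, Harbor = {N1, N3, N6, N7, N8, N9, N10, N11}.
Not covered: N2, N4, N5 — 3 items.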